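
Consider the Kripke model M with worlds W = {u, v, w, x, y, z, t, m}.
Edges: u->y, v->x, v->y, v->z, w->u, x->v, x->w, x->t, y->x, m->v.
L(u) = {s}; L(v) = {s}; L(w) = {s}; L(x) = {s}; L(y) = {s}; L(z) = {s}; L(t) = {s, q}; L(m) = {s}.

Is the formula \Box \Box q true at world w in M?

At w: \Box \Box q requires \Box q at every successor {u}.
  \Box q fails at u, so \Box \Box q is false at w.
    At u: \Box q requires q at every successor {y}.
      q fails at y, so \Box q is false at u.

No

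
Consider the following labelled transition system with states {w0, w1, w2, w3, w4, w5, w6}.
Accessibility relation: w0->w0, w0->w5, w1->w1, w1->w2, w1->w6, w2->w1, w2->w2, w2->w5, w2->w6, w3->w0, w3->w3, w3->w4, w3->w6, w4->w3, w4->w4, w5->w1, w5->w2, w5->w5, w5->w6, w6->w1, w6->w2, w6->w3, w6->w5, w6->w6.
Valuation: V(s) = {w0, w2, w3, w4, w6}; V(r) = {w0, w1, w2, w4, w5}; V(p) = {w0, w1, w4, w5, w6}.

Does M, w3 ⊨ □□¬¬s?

No

Recall that □ψ holds at a world iff ψ holds at every accessible world, and ◇ψ holds iff ψ holds at some accessible world.
At w3: □□¬¬s requires □¬¬s at every successor {w0, w3, w4, w6}.
  □¬¬s fails at w0, so □□¬¬s is false at w3.
    At w0: □¬¬s requires ¬¬s at every successor {w0, w5}.
      ¬¬s fails at w5, so □¬¬s is false at w0.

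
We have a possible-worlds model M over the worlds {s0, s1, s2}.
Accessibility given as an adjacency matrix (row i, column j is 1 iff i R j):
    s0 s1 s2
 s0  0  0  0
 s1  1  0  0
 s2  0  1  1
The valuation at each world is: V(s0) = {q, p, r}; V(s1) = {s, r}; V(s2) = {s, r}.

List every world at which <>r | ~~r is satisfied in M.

Let φ = <>r | ~~r. Evaluate φ at each world:
  s0 (successors ∅): φ is true.
  s1 (successors {s0}): φ is true.
  s2 (successors {s1, s2}): φ is true.
For instance, at s1:
  At s1: <>r is true, ~~r is true, so <>r | ~~r is true.
    At s1: <>r requires r at some successor in {s0}.
      r holds at s0, so <>r is true at s1.
Satisfying worlds: {s0, s1, s2}

s0, s1, s2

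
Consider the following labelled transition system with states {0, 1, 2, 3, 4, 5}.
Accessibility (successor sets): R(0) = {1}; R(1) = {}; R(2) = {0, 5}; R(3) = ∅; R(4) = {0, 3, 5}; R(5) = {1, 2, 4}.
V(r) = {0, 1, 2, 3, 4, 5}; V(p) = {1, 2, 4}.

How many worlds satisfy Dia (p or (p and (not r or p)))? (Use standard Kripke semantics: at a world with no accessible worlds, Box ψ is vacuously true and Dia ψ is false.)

2

Let φ = Dia (p or (p and (not r or p))). Evaluate φ at each world:
  0 (successors {1}): φ is true.
  1 (successors ∅): φ is false.
  2 (successors {0, 5}): φ is false.
  3 (successors ∅): φ is false.
  4 (successors {0, 3, 5}): φ is false.
  5 (successors {1, 2, 4}): φ is true.
For instance, at 2:
  At 2: Dia (p or (p and (not r or p))) requires p or (p and (not r or p)) at some successor in {0, 5}.
    At 0: p or (p and (not r or p)) is false.
    At 5: p or (p and (not r or p)) is false.
  So Dia (p or (p and (not r or p))) is false at 2.
Satisfying worlds: {0, 5}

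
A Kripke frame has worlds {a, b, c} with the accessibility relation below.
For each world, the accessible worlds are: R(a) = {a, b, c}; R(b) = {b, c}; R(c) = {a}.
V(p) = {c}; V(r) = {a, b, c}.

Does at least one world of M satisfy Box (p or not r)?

Let φ = Box (p or not r). Evaluate φ at each world:
  a (successors {a, b, c}): φ is false.
  b (successors {b, c}): φ is false.
  c (successors {a}): φ is false.
For instance, at a:
  At a: Box (p or not r) requires p or not r at every successor {a, b, c}.
    p or not r fails at a, so Box (p or not r) is false at a.

No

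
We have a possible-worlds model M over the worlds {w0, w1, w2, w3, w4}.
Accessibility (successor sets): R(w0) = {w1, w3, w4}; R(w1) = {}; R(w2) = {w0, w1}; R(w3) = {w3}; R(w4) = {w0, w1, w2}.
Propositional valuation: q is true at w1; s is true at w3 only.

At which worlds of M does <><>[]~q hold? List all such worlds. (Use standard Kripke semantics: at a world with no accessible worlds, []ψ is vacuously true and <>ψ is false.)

Let φ = <><>[]~q. Evaluate φ at each world:
  w0 (successors {w1, w3, w4}): φ is true.
  w1 (successors ∅): φ is false.
  w2 (successors {w0, w1}): φ is true.
  w3 (successors {w3}): φ is true.
  w4 (successors {w0, w1, w2}): φ is true.
For instance, at w3:
  At w3: <><>[]~q requires <>[]~q at some successor in {w3}.
    <>[]~q holds at w3, so <><>[]~q is true at w3.
      At w3: <>[]~q requires []~q at some successor in {w3}.
        []~q holds at w3, so <>[]~q is true at w3.
Satisfying worlds: {w0, w2, w3, w4}

w0, w2, w3, w4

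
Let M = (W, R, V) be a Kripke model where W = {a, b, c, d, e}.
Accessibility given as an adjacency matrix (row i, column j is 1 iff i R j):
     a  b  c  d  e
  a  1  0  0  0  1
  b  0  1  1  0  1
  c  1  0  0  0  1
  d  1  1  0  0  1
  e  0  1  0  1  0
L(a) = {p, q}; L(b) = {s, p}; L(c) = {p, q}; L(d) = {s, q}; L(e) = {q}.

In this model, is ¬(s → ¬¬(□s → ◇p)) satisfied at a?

Recall that □ψ holds at a world iff ψ holds at every accessible world, and ◇ψ holds iff ψ holds at some accessible world.
At a: s → ¬¬(□s → ◇p) is true, so ¬(s → ¬¬(□s → ◇p)) is false.
  At a: s is false, ¬¬(□s → ◇p) is true, so s → ¬¬(□s → ◇p) is true.
    At a: ¬(□s → ◇p) is false, so ¬¬(□s → ◇p) is true.
      At a: □s → ◇p is true, so ¬(□s → ◇p) is false.

No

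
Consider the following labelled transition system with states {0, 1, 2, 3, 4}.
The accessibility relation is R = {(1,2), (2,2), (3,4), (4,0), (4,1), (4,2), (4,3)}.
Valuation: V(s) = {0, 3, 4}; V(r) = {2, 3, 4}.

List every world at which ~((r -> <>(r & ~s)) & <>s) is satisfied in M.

Let φ = ~((r -> <>(r & ~s)) & <>s). Evaluate φ at each world:
  0 (successors ∅): φ is true.
  1 (successors {2}): φ is true.
  2 (successors {2}): φ is true.
  3 (successors {4}): φ is true.
  4 (successors {0, 1, 2, 3}): φ is false.
For instance, at 1:
  At 1: (r -> <>(r & ~s)) & <>s is false, so ~((r -> <>(r & ~s)) & <>s) is true.
    At 1: r -> <>(r & ~s) is true, <>s is false, so (r -> <>(r & ~s)) & <>s is false.
      At 1: r is false, <>(r & ~s) is true, so r -> <>(r & ~s) is true.
      At 1: <>s requires s at some successor in {2}.
        At 2: s is false.
      So <>s is false at 1.
Satisfying worlds: {0, 1, 2, 3}

0, 1, 2, 3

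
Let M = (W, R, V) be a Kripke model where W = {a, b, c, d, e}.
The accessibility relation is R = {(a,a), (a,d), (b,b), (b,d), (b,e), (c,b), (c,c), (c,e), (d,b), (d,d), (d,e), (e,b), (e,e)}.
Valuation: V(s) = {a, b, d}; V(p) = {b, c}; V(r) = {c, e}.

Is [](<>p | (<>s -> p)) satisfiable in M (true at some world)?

Yes

Let φ = [](<>p | (<>s -> p)). Evaluate φ at each world:
  a (successors {a, d}): φ is false.
  b (successors {b, d, e}): φ is true.
  c (successors {b, c, e}): φ is true.
  d (successors {b, d, e}): φ is true.
  e (successors {b, e}): φ is true.
Detail at b (witness):
  At b: [](<>p | (<>s -> p)) requires <>p | (<>s -> p) at every successor {b, d, e}.
      At b: <>p is true, <>s -> p is true, so <>p | (<>s -> p) is true.
      At d: <>p is true, <>s -> p is false, so <>p | (<>s -> p) is true.
      At e: <>p is true, <>s -> p is false, so <>p | (<>s -> p) is true.
  So [](<>p | (<>s -> p)) is true at b.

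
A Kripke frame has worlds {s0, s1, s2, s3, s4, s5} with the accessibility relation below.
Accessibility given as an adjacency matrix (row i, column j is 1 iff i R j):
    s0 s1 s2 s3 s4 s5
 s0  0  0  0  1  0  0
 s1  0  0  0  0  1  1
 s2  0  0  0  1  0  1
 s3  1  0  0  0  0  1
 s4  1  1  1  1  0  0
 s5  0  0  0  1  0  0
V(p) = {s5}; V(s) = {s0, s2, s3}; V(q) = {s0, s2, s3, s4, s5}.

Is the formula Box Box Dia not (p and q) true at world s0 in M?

At s0: Box Box Dia not (p and q) requires Box Dia not (p and q) at every successor {s3}.
    At s3: Box Dia not (p and q) requires Dia not (p and q) at every successor {s0, s5}.
      At s0: Dia not (p and q) is true.
      At s5: Dia not (p and q) is true.
    So Box Dia not (p and q) is true at s3.
So Box Box Dia not (p and q) is true at s0.

Yes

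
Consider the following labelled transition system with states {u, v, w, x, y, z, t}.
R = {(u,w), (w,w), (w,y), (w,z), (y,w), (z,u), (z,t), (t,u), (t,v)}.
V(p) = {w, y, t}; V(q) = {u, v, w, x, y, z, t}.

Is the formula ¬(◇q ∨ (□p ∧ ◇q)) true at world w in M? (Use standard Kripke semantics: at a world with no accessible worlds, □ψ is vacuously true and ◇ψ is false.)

At w: ◇q ∨ (□p ∧ ◇q) is true, so ¬(◇q ∨ (□p ∧ ◇q)) is false.
  At w: ◇q is true, □p ∧ ◇q is false, so ◇q ∨ (□p ∧ ◇q) is true.
    At w: ◇q requires q at some successor in {w, y, z}.
      q holds at w, so ◇q is true at w.
    At w: □p is false, ◇q is true, so □p ∧ ◇q is false.
      At w: □p requires p at every successor {w, y, z}.
        p fails at z, so □p is false at w.
      At w: ◇q requires q at some successor in {w, y, z}.
        q holds at w, so ◇q is true at w.

No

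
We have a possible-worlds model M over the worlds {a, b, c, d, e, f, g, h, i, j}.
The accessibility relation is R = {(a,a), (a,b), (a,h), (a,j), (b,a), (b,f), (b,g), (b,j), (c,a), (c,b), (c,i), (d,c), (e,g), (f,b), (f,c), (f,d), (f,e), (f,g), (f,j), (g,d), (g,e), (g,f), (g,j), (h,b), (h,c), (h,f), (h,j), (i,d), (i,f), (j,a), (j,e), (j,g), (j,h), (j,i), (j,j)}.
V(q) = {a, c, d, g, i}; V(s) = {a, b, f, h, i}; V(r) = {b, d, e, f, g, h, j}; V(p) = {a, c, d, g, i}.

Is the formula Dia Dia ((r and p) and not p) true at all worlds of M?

Let φ = Dia Dia ((r and p) and not p). Evaluate φ at each world:
  a (successors {a, b, h, j}): φ is false.
  b (successors {a, f, g, j}): φ is false.
  c (successors {a, b, i}): φ is false.
  d (successors {c}): φ is false.
  e (successors {g}): φ is false.
  f (successors {b, c, d, e, g, j}): φ is false.
  g (successors {d, e, f, j}): φ is false.
  h (successors {b, c, f, j}): φ is false.
  i (successors {d, f}): φ is false.
  j (successors {a, e, g, h, i, j}): φ is false.
Detail at a (counterexample):
  At a: Dia Dia ((r and p) and not p) requires Dia ((r and p) and not p) at some successor in {a, b, h, j}.
    At a: Dia ((r and p) and not p) is false.
    At b: Dia ((r and p) and not p) is false.
    At h: Dia ((r and p) and not p) is false.
    At j: Dia ((r and p) and not p) is false.
  So Dia Dia ((r and p) and not p) is false at a.

No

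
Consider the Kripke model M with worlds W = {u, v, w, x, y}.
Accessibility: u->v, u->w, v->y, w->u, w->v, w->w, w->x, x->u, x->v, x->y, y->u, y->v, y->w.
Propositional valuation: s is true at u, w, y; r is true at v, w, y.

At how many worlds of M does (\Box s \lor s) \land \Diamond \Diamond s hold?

4

Recall that \Box ψ holds at a world iff ψ holds at every accessible world, and \Diamond ψ holds iff ψ holds at some accessible world.
Let φ = (\Box s \lor s) \land \Diamond \Diamond s. Evaluate φ at each world:
  u (successors {v, w}): φ is true.
  v (successors {y}): φ is true.
  w (successors {u, v, w, x}): φ is true.
  x (successors {u, v, y}): φ is false.
  y (successors {u, v, w}): φ is true.
For instance, at u:
  At u: \Box s \lor s is true, \Diamond \Diamond s is true, so (\Box s \lor s) \land \Diamond \Diamond s is true.
    At u: \Box s is false, s is true, so \Box s \lor s is true.
      At u: \Box s requires s at every successor {v, w}.
        s fails at v, so \Box s is false at u.
    At u: \Diamond \Diamond s requires \Diamond s at some successor in {v, w}.
      \Diamond s holds at v, so \Diamond \Diamond s is true at u.
Satisfying worlds: {u, v, w, y}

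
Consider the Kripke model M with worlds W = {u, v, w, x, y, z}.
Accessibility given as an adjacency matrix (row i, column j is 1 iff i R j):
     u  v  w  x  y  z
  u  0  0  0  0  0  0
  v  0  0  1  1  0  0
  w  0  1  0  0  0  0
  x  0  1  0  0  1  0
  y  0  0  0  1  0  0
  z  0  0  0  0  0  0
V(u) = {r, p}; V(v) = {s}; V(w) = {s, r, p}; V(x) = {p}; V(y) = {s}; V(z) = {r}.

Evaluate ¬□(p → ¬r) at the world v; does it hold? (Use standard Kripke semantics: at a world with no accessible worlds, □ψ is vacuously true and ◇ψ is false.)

Yes

At v: □(p → ¬r) is false, so ¬□(p → ¬r) is true.
  At v: □(p → ¬r) requires p → ¬r at every successor {w, x}.
    p → ¬r fails at w, so □(p → ¬r) is false at v.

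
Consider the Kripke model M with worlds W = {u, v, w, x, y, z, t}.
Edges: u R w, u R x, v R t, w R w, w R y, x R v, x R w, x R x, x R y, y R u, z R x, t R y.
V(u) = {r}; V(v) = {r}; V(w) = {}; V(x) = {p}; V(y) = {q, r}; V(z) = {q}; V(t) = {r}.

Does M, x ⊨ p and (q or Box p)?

No

At x: p is true, q or Box p is false, so p and (q or Box p) is false.
  At x: q is false, Box p is false, so q or Box p is false.
    At x: Box p requires p at every successor {v, w, x, y}.
      p fails at v, so Box p is false at x.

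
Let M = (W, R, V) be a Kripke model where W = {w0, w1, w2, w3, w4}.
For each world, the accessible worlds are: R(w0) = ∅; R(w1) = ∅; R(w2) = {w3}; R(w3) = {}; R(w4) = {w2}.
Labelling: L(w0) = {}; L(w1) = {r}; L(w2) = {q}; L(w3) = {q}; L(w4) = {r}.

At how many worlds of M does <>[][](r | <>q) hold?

2

Let φ = <>[][](r | <>q). Evaluate φ at each world:
  w0 (successors ∅): φ is false.
  w1 (successors ∅): φ is false.
  w2 (successors {w3}): φ is true.
  w3 (successors ∅): φ is false.
  w4 (successors {w2}): φ is true.
For instance, at w4:
  At w4: <>[][](r | <>q) requires [][](r | <>q) at some successor in {w2}.
    [][](r | <>q) holds at w2, so <>[][](r | <>q) is true at w4.
      At w2: [][](r | <>q) requires [](r | <>q) at every successor {w3}.
        At w3: [](r | <>q) is true.
      So [][](r | <>q) is true at w2.
Satisfying worlds: {w2, w4}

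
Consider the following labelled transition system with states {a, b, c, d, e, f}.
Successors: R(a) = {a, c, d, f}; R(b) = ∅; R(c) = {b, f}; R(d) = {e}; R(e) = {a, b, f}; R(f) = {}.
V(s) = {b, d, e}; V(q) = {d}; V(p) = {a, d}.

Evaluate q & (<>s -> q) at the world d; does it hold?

At d: q is true, <>s -> q is true, so q & (<>s -> q) is true.
  At d: <>s is true, q is true, so <>s -> q is true.
    At d: <>s requires s at some successor in {e}.
      s holds at e, so <>s is true at d.

Yes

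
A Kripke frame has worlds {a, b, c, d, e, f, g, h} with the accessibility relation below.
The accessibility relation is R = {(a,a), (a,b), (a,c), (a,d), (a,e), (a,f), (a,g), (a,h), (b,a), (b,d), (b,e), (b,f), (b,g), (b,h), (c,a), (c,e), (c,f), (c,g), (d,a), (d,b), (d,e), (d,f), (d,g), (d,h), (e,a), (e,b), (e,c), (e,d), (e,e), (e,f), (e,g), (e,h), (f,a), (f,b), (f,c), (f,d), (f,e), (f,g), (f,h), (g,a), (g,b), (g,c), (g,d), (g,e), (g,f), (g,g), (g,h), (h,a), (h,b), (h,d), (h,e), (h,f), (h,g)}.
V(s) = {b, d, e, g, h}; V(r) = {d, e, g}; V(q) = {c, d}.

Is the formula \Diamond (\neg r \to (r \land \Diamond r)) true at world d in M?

Yes

Recall that \Diamond ψ holds at a world iff ψ holds at some accessible world.
At d: \Diamond (\neg r \to (r \land \Diamond r)) requires \neg r \to (r \land \Diamond r) at some successor in {a, b, e, f, g, h}.
  \neg r \to (r \land \Diamond r) holds at e, so \Diamond (\neg r \to (r \land \Diamond r)) is true at d.
    At e: \neg r is false, r \land \Diamond r is true, so \neg r \to (r \land \Diamond r) is true.
      At e: r is true, \Diamond r is true, so r \land \Diamond r is true.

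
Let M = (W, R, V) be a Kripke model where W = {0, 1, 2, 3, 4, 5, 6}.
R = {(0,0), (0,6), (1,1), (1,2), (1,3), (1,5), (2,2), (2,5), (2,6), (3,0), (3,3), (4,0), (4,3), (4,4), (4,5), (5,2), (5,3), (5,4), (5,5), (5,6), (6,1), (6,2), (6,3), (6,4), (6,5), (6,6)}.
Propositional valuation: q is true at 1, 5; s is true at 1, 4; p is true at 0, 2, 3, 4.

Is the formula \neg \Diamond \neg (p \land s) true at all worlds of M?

Recall that \Diamond ψ holds at a world iff ψ holds at some accessible world.
Let φ = \neg \Diamond \neg (p \land s). Evaluate φ at each world:
  0 (successors {0, 6}): φ is false.
  1 (successors {1, 2, 3, 5}): φ is false.
  2 (successors {2, 5, 6}): φ is false.
  3 (successors {0, 3}): φ is false.
  4 (successors {0, 3, 4, 5}): φ is false.
  5 (successors {2, 3, 4, 5, 6}): φ is false.
  6 (successors {1, 2, 3, 4, 5, 6}): φ is false.
Detail at 0 (counterexample):
  At 0: \Diamond \neg (p \land s) is true, so \neg \Diamond \neg (p \land s) is false.
    At 0: \Diamond \neg (p \land s) requires \neg (p \land s) at some successor in {0, 6}.
      \neg (p \land s) holds at 0, so \Diamond \neg (p \land s) is true at 0.

No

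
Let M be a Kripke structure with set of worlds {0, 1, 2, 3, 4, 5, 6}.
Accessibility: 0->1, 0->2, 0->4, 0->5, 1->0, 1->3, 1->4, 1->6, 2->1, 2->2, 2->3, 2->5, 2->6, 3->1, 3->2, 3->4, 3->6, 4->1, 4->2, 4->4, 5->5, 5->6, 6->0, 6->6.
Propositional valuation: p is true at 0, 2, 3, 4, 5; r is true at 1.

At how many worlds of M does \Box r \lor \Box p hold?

0

Let φ = \Box r \lor \Box p. Evaluate φ at each world:
  0 (successors {1, 2, 4, 5}): φ is false.
  1 (successors {0, 3, 4, 6}): φ is false.
  2 (successors {1, 2, 3, 5, 6}): φ is false.
  3 (successors {1, 2, 4, 6}): φ is false.
  4 (successors {1, 2, 4}): φ is false.
  5 (successors {5, 6}): φ is false.
  6 (successors {0, 6}): φ is false.
For instance, at 6:
  At 6: \Box r is false, \Box p is false, so \Box r \lor \Box p is false.
    At 6: \Box r requires r at every successor {0, 6}.
      r fails at 0, so \Box r is false at 6.
    At 6: \Box p requires p at every successor {0, 6}.
      p fails at 6, so \Box p is false at 6.
Satisfying worlds: none.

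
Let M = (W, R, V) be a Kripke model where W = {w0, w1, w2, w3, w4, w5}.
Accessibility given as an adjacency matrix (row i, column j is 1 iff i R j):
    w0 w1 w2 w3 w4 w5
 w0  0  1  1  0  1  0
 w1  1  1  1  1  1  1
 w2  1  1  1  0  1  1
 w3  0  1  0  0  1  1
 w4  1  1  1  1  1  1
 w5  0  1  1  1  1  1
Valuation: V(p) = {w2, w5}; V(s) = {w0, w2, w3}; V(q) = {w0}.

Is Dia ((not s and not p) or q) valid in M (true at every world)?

Let φ = Dia ((not s and not p) or q). Evaluate φ at each world:
  w0 (successors {w1, w2, w4}): φ is true.
  w1 (successors {w0, w1, w2, w3, w4, w5}): φ is true.
  w2 (successors {w0, w1, w2, w4, w5}): φ is true.
  w3 (successors {w1, w4, w5}): φ is true.
  w4 (successors {w0, w1, w2, w3, w4, w5}): φ is true.
  w5 (successors {w1, w2, w3, w4, w5}): φ is true.
For instance, at w0:
  At w0: Dia ((not s and not p) or q) requires (not s and not p) or q at some successor in {w1, w2, w4}.
    (not s and not p) or q holds at w1, so Dia ((not s and not p) or q) is true at w0.

Yes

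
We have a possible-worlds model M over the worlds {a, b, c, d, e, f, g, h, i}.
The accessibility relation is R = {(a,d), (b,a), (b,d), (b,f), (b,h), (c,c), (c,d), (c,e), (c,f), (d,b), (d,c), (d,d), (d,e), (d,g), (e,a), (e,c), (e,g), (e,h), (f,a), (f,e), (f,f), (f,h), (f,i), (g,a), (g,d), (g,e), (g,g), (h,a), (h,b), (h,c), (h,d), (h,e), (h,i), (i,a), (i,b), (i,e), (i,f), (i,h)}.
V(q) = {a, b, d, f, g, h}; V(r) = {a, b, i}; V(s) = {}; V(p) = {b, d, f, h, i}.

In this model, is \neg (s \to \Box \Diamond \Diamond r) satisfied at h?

At h: s \to \Box \Diamond \Diamond r is true, so \neg (s \to \Box \Diamond \Diamond r) is false.
  At h: s is false, \Box \Diamond \Diamond r is true, so s \to \Box \Diamond \Diamond r is true.
    At h: \Box \Diamond \Diamond r requires \Diamond \Diamond r at every successor {a, b, c, d, e, i}.
      At a: \Diamond \Diamond r is true.
      At b: \Diamond \Diamond r is true.
      At c: \Diamond \Diamond r is true.
      At d: \Diamond \Diamond r is true.
      At e: \Diamond \Diamond r is true.
      At i: \Diamond \Diamond r is true.
    So \Box \Diamond \Diamond r is true at h.

No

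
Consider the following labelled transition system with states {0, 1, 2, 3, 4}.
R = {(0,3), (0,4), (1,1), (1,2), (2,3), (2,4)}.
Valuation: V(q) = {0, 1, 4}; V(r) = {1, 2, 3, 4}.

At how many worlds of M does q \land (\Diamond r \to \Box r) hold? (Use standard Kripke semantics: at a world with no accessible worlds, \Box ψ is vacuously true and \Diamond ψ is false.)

Let φ = q \land (\Diamond r \to \Box r). Evaluate φ at each world:
  0 (successors {3, 4}): φ is true.
  1 (successors {1, 2}): φ is true.
  2 (successors {3, 4}): φ is false.
  3 (successors ∅): φ is false.
  4 (successors ∅): φ is true.
For instance, at 2:
  At 2: q is false, \Diamond r \to \Box r is true, so q \land (\Diamond r \to \Box r) is false.
    At 2: \Diamond r is true, \Box r is true, so \Diamond r \to \Box r is true.
      At 2: \Diamond r requires r at some successor in {3, 4}.
        r holds at 3, so \Diamond r is true at 2.
      At 2: \Box r requires r at every successor {3, 4}.
        At 3: r is true.
        At 4: r is true.
      So \Box r is true at 2.
Satisfying worlds: {0, 1, 4}

3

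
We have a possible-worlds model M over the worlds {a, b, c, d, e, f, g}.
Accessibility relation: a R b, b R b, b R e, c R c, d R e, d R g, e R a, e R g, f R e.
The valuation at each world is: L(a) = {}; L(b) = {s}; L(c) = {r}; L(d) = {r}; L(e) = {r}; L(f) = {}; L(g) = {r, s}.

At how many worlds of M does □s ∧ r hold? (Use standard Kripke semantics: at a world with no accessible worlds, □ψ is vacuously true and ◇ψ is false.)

Let φ = □s ∧ r. Evaluate φ at each world:
  a (successors {b}): φ is false.
  b (successors {b, e}): φ is false.
  c (successors {c}): φ is false.
  d (successors {e, g}): φ is false.
  e (successors {a, g}): φ is false.
  f (successors {e}): φ is false.
  g (successors ∅): φ is true.
For instance, at f:
  At f: □s is false, r is false, so □s ∧ r is false.
    At f: □s requires s at every successor {e}.
      s fails at e, so □s is false at f.
Satisfying worlds: {g}

1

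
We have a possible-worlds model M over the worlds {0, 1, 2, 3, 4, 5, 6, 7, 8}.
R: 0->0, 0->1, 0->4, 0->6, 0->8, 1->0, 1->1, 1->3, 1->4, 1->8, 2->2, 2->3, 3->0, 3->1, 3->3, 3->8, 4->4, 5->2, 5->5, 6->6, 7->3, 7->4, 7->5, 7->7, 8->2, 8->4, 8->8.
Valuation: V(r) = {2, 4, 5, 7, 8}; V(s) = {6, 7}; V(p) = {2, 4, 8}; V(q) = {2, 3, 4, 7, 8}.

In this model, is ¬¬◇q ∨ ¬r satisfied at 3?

Yes

At 3: ¬¬◇q is true, ¬r is true, so ¬¬◇q ∨ ¬r is true.
  At 3: ¬◇q is false, so ¬¬◇q is true.
    At 3: ◇q is true, so ¬◇q is false.
      At 3: ◇q requires q at some successor in {0, 1, 3, 8}.
        q holds at 3, so ◇q is true at 3.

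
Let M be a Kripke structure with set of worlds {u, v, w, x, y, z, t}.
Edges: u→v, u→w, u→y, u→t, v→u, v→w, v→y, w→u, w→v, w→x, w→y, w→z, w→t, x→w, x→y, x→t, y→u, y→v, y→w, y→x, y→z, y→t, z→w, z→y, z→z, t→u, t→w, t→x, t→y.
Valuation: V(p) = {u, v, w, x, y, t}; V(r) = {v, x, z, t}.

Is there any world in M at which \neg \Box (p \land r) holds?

Recall that \Box ψ holds at a world iff ψ holds at every accessible world, and \Diamond ψ holds iff ψ holds at some accessible world.
Let φ = \neg \Box (p \land r). Evaluate φ at each world:
  u (successors {v, w, y, t}): φ is true.
  v (successors {u, w, y}): φ is true.
  w (successors {u, v, x, y, z, t}): φ is true.
  x (successors {w, y, t}): φ is true.
  y (successors {u, v, w, x, z, t}): φ is true.
  z (successors {w, y, z}): φ is true.
  t (successors {u, w, x, y}): φ is true.
Detail at u (witness):
  At u: \Box (p \land r) is false, so \neg \Box (p \land r) is true.
    At u: \Box (p \land r) requires p \land r at every successor {v, w, y, t}.
      p \land r fails at w, so \Box (p \land r) is false at u.

Yes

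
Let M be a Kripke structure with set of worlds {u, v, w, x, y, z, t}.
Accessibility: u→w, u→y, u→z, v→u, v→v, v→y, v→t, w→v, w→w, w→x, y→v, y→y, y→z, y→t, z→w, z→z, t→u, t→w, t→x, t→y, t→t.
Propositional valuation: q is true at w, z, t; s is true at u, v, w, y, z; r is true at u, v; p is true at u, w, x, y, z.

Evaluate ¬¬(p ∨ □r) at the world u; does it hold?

At u: ¬(p ∨ □r) is false, so ¬¬(p ∨ □r) is true.
  At u: p ∨ □r is true, so ¬(p ∨ □r) is false.
    At u: p is true, □r is false, so p ∨ □r is true.
      At u: □r requires r at every successor {w, y, z}.
        r fails at w, so □r is false at u.

Yes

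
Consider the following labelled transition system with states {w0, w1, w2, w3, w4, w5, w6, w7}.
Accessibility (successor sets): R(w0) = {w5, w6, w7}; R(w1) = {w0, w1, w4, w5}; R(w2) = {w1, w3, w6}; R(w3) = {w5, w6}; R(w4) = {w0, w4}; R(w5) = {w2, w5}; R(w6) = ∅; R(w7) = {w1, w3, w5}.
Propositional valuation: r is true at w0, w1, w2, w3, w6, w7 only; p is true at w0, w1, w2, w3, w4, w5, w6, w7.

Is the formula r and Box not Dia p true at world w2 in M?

Recall that Box ψ holds at a world iff ψ holds at every accessible world, and Dia ψ holds iff ψ holds at some accessible world.
At w2: r is true, Box not Dia p is false, so r and Box not Dia p is false.
  At w2: Box not Dia p requires not Dia p at every successor {w1, w3, w6}.
    not Dia p fails at w1, so Box not Dia p is false at w2.
      At w1: Dia p is true, so not Dia p is false.

No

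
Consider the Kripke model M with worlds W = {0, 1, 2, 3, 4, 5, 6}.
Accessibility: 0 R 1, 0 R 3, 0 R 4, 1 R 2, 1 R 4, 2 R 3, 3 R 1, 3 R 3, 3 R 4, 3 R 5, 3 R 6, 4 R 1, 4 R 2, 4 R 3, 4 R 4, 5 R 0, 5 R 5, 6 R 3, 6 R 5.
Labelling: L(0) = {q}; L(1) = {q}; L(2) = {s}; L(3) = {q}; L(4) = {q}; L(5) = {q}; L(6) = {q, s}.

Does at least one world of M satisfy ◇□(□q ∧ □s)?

Recall that □ψ holds at a world iff ψ holds at every accessible world, and ◇ψ holds iff ψ holds at some accessible world.
Let φ = ◇□(□q ∧ □s). Evaluate φ at each world:
  0 (successors {1, 3, 4}): φ is false.
  1 (successors {2, 4}): φ is false.
  2 (successors {3}): φ is false.
  3 (successors {1, 3, 4, 5, 6}): φ is false.
  4 (successors {1, 2, 3, 4}): φ is false.
  5 (successors {0, 5}): φ is false.
  6 (successors {3, 5}): φ is false.
For instance, at 0:
  At 0: ◇□(□q ∧ □s) requires □(□q ∧ □s) at some successor in {1, 3, 4}.
    At 1: □(□q ∧ □s) is false.
    At 3: □(□q ∧ □s) is false.
    At 4: □(□q ∧ □s) is false.
  So ◇□(□q ∧ □s) is false at 0.

No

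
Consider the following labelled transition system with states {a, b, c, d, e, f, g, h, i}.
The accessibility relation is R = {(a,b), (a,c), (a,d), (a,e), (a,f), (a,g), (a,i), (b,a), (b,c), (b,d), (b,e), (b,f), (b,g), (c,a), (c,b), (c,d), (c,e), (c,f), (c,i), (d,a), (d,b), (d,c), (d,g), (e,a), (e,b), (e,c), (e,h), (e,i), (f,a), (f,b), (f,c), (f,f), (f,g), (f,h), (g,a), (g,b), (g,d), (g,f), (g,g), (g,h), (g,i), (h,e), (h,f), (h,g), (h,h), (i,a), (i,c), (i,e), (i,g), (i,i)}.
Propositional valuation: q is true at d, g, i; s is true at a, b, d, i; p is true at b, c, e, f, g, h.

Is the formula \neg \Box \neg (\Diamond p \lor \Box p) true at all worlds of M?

Let φ = \neg \Box \neg (\Diamond p \lor \Box p). Evaluate φ at each world:
  a (successors {b, c, d, e, f, g, i}): φ is true.
  b (successors {a, c, d, e, f, g}): φ is true.
  c (successors {a, b, d, e, f, i}): φ is true.
  d (successors {a, b, c, g}): φ is true.
  e (successors {a, b, c, h, i}): φ is true.
  f (successors {a, b, c, f, g, h}): φ is true.
  g (successors {a, b, d, f, g, h, i}): φ is true.
  h (successors {e, f, g, h}): φ is true.
  i (successors {a, c, e, g, i}): φ is true.
For instance, at i:
  At i: \Box \neg (\Diamond p \lor \Box p) is false, so \neg \Box \neg (\Diamond p \lor \Box p) is true.
    At i: \Box \neg (\Diamond p \lor \Box p) requires \neg (\Diamond p \lor \Box p) at every successor {a, c, e, g, i}.
      \neg (\Diamond p \lor \Box p) fails at a, so \Box \neg (\Diamond p \lor \Box p) is false at i.

Yes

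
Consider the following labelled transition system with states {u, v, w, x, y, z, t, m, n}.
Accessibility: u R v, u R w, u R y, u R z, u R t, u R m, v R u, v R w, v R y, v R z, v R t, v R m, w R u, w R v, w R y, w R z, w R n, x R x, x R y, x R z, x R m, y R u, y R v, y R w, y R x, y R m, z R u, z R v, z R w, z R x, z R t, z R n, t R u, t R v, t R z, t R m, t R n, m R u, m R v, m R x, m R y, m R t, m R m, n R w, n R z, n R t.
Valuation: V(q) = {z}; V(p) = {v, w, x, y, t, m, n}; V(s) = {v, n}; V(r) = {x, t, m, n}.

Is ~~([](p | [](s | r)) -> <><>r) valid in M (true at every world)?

Yes

Recall that []ψ holds at a world iff ψ holds at every accessible world, and <>ψ holds iff ψ holds at some accessible world.
Let φ = ~~([](p | [](s | r)) -> <><>r). Evaluate φ at each world:
  u (successors {v, w, y, z, t, m}): φ is true.
  v (successors {u, w, y, z, t, m}): φ is true.
  w (successors {u, v, y, z, n}): φ is true.
  x (successors {x, y, z, m}): φ is true.
  y (successors {u, v, w, x, m}): φ is true.
  z (successors {u, v, w, x, t, n}): φ is true.
  t (successors {u, v, z, m, n}): φ is true.
  m (successors {u, v, x, y, t, m}): φ is true.
  n (successors {w, z, t}): φ is true.
For instance, at u:
  At u: ~([](p | [](s | r)) -> <><>r) is false, so ~~([](p | [](s | r)) -> <><>r) is true.
    At u: [](p | [](s | r)) -> <><>r is true, so ~([](p | [](s | r)) -> <><>r) is false.
      At u: [](p | [](s | r)) is false, <><>r is true, so [](p | [](s | r)) -> <><>r is true.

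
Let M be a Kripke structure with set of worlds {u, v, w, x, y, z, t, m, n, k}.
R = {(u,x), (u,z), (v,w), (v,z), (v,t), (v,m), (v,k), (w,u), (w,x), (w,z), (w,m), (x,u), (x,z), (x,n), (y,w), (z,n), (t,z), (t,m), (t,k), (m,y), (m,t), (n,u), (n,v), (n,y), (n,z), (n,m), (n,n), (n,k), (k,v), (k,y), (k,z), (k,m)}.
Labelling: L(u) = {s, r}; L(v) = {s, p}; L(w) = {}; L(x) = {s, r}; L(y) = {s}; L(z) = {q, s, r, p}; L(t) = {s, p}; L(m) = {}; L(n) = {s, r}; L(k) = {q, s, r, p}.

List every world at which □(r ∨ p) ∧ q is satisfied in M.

z

Recall that □ψ holds at a world iff ψ holds at every accessible world, and ◇ψ holds iff ψ holds at some accessible world.
Let φ = □(r ∨ p) ∧ q. Evaluate φ at each world:
  u (successors {x, z}): φ is false.
  v (successors {w, z, t, m, k}): φ is false.
  w (successors {u, x, z, m}): φ is false.
  x (successors {u, z, n}): φ is false.
  y (successors {w}): φ is false.
  z (successors {n}): φ is true.
  t (successors {z, m, k}): φ is false.
  m (successors {y, t}): φ is false.
  n (successors {u, v, y, z, m, n, k}): φ is false.
  k (successors {v, y, z, m}): φ is false.
For instance, at m:
  At m: □(r ∨ p) is false, q is false, so □(r ∨ p) ∧ q is false.
    At m: □(r ∨ p) requires r ∨ p at every successor {y, t}.
      r ∨ p fails at y, so □(r ∨ p) is false at m.
Satisfying worlds: {z}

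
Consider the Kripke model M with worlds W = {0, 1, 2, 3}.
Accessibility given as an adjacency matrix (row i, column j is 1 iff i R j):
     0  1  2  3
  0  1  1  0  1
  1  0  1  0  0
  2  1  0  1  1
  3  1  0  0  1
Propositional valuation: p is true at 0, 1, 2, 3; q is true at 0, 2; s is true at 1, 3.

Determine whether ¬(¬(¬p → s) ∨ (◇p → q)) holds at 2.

No

At 2: ¬(¬p → s) ∨ (◇p → q) is true, so ¬(¬(¬p → s) ∨ (◇p → q)) is false.
  At 2: ¬(¬p → s) is false, ◇p → q is true, so ¬(¬p → s) ∨ (◇p → q) is true.
    At 2: ◇p is true, q is true, so ◇p → q is true.
      At 2: ◇p requires p at some successor in {0, 2, 3}.
        p holds at 0, so ◇p is true at 2.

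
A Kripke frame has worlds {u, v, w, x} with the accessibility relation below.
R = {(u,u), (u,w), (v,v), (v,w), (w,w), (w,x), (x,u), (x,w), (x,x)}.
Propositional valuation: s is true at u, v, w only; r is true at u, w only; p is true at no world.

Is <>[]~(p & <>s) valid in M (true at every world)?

Yes

Recall that []ψ holds at a world iff ψ holds at every accessible world, and <>ψ holds iff ψ holds at some accessible world.
Let φ = <>[]~(p & <>s). Evaluate φ at each world:
  u (successors {u, w}): φ is true.
  v (successors {v, w}): φ is true.
  w (successors {w, x}): φ is true.
  x (successors {u, w, x}): φ is true.
For instance, at x:
  At x: <>[]~(p & <>s) requires []~(p & <>s) at some successor in {u, w, x}.
    []~(p & <>s) holds at u, so <>[]~(p & <>s) is true at x.
      At u: []~(p & <>s) requires ~(p & <>s) at every successor {u, w}.
        At u: ~(p & <>s) is true.
        At w: ~(p & <>s) is true.
      So []~(p & <>s) is true at u.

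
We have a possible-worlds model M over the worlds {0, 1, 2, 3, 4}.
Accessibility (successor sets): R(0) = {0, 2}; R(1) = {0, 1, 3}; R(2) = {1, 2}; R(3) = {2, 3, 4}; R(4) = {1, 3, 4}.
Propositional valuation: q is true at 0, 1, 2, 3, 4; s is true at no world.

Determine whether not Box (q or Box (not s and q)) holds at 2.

No

At 2: Box (q or Box (not s and q)) is true, so not Box (q or Box (not s and q)) is false.
  At 2: Box (q or Box (not s and q)) requires q or Box (not s and q) at every successor {1, 2}.
      At 1: q is true, Box (not s and q) is true, so q or Box (not s and q) is true.
      At 2: q is true, Box (not s and q) is true, so q or Box (not s and q) is true.
  So Box (q or Box (not s and q)) is true at 2.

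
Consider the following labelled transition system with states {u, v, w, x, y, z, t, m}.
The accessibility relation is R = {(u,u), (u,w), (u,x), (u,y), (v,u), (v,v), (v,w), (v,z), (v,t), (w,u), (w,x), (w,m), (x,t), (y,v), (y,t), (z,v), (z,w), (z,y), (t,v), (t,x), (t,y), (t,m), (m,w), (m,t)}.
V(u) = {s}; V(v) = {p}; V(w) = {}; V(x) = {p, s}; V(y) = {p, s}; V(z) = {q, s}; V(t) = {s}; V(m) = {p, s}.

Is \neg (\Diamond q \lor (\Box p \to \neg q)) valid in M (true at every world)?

Let φ = \neg (\Diamond q \lor (\Box p \to \neg q)). Evaluate φ at each world:
  u (successors {u, w, x, y}): φ is false.
  v (successors {u, v, w, z, t}): φ is false.
  w (successors {u, x, m}): φ is false.
  x (successors {t}): φ is false.
  y (successors {v, t}): φ is false.
  z (successors {v, w, y}): φ is false.
  t (successors {v, x, y, m}): φ is false.
  m (successors {w, t}): φ is false.
Detail at u (counterexample):
  At u: \Diamond q \lor (\Box p \to \neg q) is true, so \neg (\Diamond q \lor (\Box p \to \neg q)) is false.
    At u: \Diamond q is false, \Box p \to \neg q is true, so \Diamond q \lor (\Box p \to \neg q) is true.
      At u: \Diamond q requires q at some successor in {u, w, x, y}.
        At u: q is false.
        At w: q is false.
        At x: q is false.
        At y: q is false.
      So \Diamond q is false at u.
      At u: \Box p is false, \neg q is true, so \Box p \to \neg q is true.

No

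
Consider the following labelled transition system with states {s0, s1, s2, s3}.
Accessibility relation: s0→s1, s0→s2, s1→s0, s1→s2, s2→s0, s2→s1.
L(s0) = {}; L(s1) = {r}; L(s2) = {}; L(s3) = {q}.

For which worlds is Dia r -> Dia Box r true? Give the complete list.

s1, s3

Recall that Box ψ holds at a world iff ψ holds at every accessible world, and Dia ψ holds iff ψ holds at some accessible world.
Let φ = Dia r -> Dia Box r. Evaluate φ at each world:
  s0 (successors {s1, s2}): φ is false.
  s1 (successors {s0, s2}): φ is true.
  s2 (successors {s0, s1}): φ is false.
  s3 (successors ∅): φ is true.
For instance, at s2:
  At s2: Dia r is true, Dia Box r is false, so Dia r -> Dia Box r is false.
    At s2: Dia r requires r at some successor in {s0, s1}.
      r holds at s1, so Dia r is true at s2.
    At s2: Dia Box r requires Box r at some successor in {s0, s1}.
      At s0: Box r is false.
      At s1: Box r is false.
    So Dia Box r is false at s2.
Satisfying worlds: {s1, s3}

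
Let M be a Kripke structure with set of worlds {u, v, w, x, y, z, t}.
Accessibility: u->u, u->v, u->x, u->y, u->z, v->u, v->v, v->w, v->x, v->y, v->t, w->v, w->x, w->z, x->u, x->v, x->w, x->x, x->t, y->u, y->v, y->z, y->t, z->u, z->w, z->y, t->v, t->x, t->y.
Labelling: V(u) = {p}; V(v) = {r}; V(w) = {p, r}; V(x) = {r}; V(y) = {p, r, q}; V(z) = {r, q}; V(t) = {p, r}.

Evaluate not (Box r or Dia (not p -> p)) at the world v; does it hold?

No

At v: Box r or Dia (not p -> p) is true, so not (Box r or Dia (not p -> p)) is false.
  At v: Box r is false, Dia (not p -> p) is true, so Box r or Dia (not p -> p) is true.
    At v: Box r requires r at every successor {u, v, w, x, y, t}.
      r fails at u, so Box r is false at v.
    At v: Dia (not p -> p) requires not p -> p at some successor in {u, v, w, x, y, t}.
      not p -> p holds at u, so Dia (not p -> p) is true at v.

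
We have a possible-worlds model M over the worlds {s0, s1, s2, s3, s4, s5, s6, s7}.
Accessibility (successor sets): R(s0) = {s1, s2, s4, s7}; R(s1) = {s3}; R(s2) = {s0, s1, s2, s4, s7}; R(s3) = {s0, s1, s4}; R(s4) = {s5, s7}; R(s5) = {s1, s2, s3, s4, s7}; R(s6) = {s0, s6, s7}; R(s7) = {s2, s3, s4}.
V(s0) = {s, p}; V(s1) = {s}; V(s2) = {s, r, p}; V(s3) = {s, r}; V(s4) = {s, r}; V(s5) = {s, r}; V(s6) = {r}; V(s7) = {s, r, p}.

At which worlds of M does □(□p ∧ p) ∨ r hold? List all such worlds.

s2, s3, s4, s5, s6, s7

Let φ = □(□p ∧ p) ∨ r. Evaluate φ at each world:
  s0 (successors {s1, s2, s4, s7}): φ is false.
  s1 (successors {s3}): φ is false.
  s2 (successors {s0, s1, s2, s4, s7}): φ is true.
  s3 (successors {s0, s1, s4}): φ is true.
  s4 (successors {s5, s7}): φ is true.
  s5 (successors {s1, s2, s3, s4, s7}): φ is true.
  s6 (successors {s0, s6, s7}): φ is true.
  s7 (successors {s2, s3, s4}): φ is true.
For instance, at s2:
  At s2: □(□p ∧ p) is false, r is true, so □(□p ∧ p) ∨ r is true.
    At s2: □(□p ∧ p) requires □p ∧ p at every successor {s0, s1, s2, s4, s7}.
      □p ∧ p fails at s0, so □(□p ∧ p) is false at s2.
Satisfying worlds: {s2, s3, s4, s5, s6, s7}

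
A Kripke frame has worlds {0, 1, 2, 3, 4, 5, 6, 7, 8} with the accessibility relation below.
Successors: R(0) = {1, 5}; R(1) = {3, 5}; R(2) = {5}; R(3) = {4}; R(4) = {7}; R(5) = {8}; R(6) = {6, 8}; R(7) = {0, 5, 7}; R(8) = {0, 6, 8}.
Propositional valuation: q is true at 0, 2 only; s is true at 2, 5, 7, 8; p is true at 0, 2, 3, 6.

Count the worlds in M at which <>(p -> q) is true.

Let φ = <>(p -> q). Evaluate φ at each world:
  0 (successors {1, 5}): φ is true.
  1 (successors {3, 5}): φ is true.
  2 (successors {5}): φ is true.
  3 (successors {4}): φ is true.
  4 (successors {7}): φ is true.
  5 (successors {8}): φ is true.
  6 (successors {6, 8}): φ is true.
  7 (successors {0, 5, 7}): φ is true.
  8 (successors {0, 6, 8}): φ is true.
For instance, at 5:
  At 5: <>(p -> q) requires p -> q at some successor in {8}.
    p -> q holds at 8, so <>(p -> q) is true at 5.
Satisfying worlds: {0, 1, 2, 3, 4, 5, 6, 7, 8}

9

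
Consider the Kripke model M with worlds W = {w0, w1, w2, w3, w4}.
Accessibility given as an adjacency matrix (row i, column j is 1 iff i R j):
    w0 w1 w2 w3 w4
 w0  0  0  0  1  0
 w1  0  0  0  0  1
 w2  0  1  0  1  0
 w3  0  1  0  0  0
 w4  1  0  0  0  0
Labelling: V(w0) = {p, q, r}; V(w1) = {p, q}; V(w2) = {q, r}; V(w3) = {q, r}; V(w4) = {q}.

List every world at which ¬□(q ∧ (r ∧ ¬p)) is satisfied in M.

Let φ = ¬□(q ∧ (r ∧ ¬p)). Evaluate φ at each world:
  w0 (successors {w3}): φ is false.
  w1 (successors {w4}): φ is true.
  w2 (successors {w1, w3}): φ is true.
  w3 (successors {w1}): φ is true.
  w4 (successors {w0}): φ is true.
For instance, at w3:
  At w3: □(q ∧ (r ∧ ¬p)) is false, so ¬□(q ∧ (r ∧ ¬p)) is true.
    At w3: □(q ∧ (r ∧ ¬p)) requires q ∧ (r ∧ ¬p) at every successor {w1}.
      q ∧ (r ∧ ¬p) fails at w1, so □(q ∧ (r ∧ ¬p)) is false at w3.
Satisfying worlds: {w1, w2, w3, w4}

w1, w2, w3, w4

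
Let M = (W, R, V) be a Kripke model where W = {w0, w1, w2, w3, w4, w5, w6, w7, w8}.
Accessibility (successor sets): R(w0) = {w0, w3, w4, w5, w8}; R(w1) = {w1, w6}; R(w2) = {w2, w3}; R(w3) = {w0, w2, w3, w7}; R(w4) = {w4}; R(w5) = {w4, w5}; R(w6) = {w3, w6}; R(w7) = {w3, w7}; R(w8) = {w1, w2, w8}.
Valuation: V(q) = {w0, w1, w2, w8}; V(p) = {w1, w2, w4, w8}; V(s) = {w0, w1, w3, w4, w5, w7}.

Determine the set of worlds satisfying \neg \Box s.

w0, w1, w2, w3, w6, w8

Let φ = \neg \Box s. Evaluate φ at each world:
  w0 (successors {w0, w3, w4, w5, w8}): φ is true.
  w1 (successors {w1, w6}): φ is true.
  w2 (successors {w2, w3}): φ is true.
  w3 (successors {w0, w2, w3, w7}): φ is true.
  w4 (successors {w4}): φ is false.
  w5 (successors {w4, w5}): φ is false.
  w6 (successors {w3, w6}): φ is true.
  w7 (successors {w3, w7}): φ is false.
  w8 (successors {w1, w2, w8}): φ is true.
For instance, at w2:
  At w2: \Box s is false, so \neg \Box s is true.
    At w2: \Box s requires s at every successor {w2, w3}.
      s fails at w2, so \Box s is false at w2.
Satisfying worlds: {w0, w1, w2, w3, w6, w8}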